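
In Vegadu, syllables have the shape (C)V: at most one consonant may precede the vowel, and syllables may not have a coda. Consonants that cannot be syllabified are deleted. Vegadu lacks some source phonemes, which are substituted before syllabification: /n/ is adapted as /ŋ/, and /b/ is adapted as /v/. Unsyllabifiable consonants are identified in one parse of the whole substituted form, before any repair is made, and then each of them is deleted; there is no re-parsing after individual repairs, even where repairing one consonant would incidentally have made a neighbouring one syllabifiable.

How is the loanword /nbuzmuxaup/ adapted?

vumuxau

Substitution: /n/ → /ŋ/, /b/ → /v/, giving /ŋvuzmuxaup/.
Syllabifying with onset maximization leaves /ŋ/, /z/, /p/ stranded (no codas are permitted; onsets are limited to one consonant).
Deletion applies to /ŋ/, /z/, /p/.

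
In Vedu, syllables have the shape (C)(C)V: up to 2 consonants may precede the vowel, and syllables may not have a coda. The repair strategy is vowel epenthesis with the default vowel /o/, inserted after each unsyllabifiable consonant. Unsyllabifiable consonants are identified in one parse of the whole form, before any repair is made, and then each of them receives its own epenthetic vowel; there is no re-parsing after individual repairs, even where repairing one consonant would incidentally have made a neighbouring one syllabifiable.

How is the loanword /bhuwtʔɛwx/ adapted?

Syllabifying with onset maximization leaves /w/, /w/, /x/ stranded (no codas are permitted; onsets may contain at most 2 consonants).
Each unlicensed consonant becomes the onset of a new syllable: /w/ → /wo/, /w/ → /wo/, /x/ → /xo/.

bhuwotʔɛwoxo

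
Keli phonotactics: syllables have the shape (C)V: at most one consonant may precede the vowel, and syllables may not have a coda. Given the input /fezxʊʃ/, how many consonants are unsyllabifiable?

The consonants /z/, /ʃ/ cannot be parsed into a legal (C)V syllable (no codas are permitted; onsets are limited to one consonant).

2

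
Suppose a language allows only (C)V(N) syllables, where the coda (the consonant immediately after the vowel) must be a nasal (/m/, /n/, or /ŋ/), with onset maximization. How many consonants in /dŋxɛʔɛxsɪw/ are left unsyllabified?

4

The consonants /d/, /ŋ/, /x/, /w/ cannot be parsed into a legal (C)V(N) syllable (only a nasal (/m/, /n/, or /ŋ/) is licensed in coda position; onsets are limited to one consonant).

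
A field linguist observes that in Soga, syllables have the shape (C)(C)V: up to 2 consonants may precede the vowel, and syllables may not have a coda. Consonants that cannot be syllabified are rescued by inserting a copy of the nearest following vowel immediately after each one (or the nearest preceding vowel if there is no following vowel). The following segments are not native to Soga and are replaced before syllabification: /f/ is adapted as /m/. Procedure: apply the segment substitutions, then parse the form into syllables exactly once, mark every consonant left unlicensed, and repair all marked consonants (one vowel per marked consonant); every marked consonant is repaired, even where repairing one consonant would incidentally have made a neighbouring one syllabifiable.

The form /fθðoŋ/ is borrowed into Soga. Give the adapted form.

Substitution: /f/ → /m/, giving /mθðoŋ/.
Under (C)(C)V, the unsyllabifiable consonants are /m/, /ŋ/ (no codas are permitted; onsets may contain at most 2 consonants).
Each unlicensed consonant becomes the onset of a new syllable: /m/ → /mo/, /ŋ/ → /ŋo/.

moθðoŋo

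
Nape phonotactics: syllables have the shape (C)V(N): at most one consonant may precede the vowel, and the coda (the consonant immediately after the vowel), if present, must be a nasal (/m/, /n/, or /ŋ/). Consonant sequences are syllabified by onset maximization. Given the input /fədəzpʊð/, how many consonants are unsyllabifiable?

Under (C)V(N), the unsyllabifiable consonants are /z/, /ð/ (only a nasal (/m/, /n/, or /ŋ/) is licensed in coda position; onsets are limited to one consonant).

2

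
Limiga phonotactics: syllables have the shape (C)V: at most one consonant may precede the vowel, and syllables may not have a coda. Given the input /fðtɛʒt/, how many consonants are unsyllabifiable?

4

Under (C)V, the unsyllabifiable consonants are /f/, /ð/, /ʒ/, /t/ (no codas are permitted; onsets are limited to one consonant).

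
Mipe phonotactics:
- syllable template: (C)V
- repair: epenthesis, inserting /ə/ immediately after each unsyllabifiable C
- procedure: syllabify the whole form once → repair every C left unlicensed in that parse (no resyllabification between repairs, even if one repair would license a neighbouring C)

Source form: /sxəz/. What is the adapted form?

Syllabifying with onset maximization leaves /s/, /z/ stranded (no codas are permitted; onsets are limited to one consonant).
Inserting the epenthetic vowel yields /s/ → /sə/, /z/ → /zə/.

səxəzə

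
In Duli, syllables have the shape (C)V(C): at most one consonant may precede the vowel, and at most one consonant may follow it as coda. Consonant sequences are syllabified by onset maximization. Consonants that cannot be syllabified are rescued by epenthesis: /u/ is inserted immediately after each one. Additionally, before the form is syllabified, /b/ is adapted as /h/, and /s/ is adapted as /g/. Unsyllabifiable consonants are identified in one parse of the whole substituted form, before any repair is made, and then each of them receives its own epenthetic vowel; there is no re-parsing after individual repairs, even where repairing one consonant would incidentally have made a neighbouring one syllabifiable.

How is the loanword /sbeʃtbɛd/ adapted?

guheʃtuhɛd

Substitution: /s/ → /g/, /b/ → /h/, giving /gheʃthɛd/.
Syllabifying with onset maximization leaves /g/, /t/ stranded (at most one coda consonant is licensed; onsets are limited to one consonant).
Each unlicensed consonant becomes the onset of a new syllable: /g/ → /gu/, /t/ → /tu/.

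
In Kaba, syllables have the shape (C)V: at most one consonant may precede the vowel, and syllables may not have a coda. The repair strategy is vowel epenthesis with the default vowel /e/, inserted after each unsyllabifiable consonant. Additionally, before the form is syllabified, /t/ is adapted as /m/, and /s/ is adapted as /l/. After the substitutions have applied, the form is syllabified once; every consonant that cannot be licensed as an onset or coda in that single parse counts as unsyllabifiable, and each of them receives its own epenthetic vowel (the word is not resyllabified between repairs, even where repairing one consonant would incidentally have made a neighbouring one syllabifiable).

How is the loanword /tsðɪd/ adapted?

Substitution: /t/ → /m/, /s/ → /l/, giving /mlðɪd/.
The consonants /m/, /l/, /d/ cannot be parsed into a legal (C)V syllable (no codas are permitted; onsets are limited to one consonant).
Inserting the epenthetic vowel yields /m/ → /me/, /l/ → /le/, /d/ → /de/.

meleðɪde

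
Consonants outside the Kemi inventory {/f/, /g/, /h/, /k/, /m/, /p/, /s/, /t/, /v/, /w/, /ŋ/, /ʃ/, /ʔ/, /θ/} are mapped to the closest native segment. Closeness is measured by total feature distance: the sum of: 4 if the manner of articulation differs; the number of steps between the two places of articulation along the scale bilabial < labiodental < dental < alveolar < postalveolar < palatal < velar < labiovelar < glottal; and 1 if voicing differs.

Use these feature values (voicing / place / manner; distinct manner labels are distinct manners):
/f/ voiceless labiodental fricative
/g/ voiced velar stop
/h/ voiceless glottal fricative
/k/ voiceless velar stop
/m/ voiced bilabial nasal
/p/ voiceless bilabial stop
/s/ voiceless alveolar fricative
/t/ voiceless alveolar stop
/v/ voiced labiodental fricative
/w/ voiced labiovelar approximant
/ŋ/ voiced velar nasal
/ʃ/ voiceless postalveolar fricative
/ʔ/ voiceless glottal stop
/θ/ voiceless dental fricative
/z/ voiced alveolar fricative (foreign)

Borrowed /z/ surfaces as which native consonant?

s

/s/ is closest: same manner (fricative), place distance 0 (alveolar→alveolar), voicing differs (+1); total 1. Next closest is /v/ at distance 2.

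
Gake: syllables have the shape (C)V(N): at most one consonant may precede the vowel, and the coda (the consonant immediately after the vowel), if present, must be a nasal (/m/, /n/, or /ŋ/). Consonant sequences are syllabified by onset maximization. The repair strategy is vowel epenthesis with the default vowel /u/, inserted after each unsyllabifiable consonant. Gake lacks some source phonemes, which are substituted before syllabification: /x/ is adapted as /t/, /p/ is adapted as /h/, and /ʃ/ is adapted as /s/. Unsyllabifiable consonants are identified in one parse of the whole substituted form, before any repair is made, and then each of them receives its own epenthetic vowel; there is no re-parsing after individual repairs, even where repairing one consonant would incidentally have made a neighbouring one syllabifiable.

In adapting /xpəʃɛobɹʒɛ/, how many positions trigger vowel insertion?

After substitution the input is /thəsɛobɹʒɛ/.
The unsyllabifiable consonants are /t/, /b/, /ɹ/; each receives one epenthetic vowel.

3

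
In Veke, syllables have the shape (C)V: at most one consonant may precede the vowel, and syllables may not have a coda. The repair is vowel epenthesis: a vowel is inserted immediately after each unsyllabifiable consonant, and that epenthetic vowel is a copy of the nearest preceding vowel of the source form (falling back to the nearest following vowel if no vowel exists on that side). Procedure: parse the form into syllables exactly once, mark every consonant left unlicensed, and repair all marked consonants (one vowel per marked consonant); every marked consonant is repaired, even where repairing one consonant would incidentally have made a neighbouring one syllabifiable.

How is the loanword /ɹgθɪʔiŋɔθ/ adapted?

ɹɪgɪθɪʔiŋɔθɔ

Syllabifying with onset maximization leaves /ɹ/, /g/, /θ/ stranded (no codas are permitted; onsets are limited to one consonant).
Each unlicensed consonant becomes the onset of a new syllable: /ɹ/ → /ɹɪ/, /g/ → /gɪ/, /θ/ → /θɔ/.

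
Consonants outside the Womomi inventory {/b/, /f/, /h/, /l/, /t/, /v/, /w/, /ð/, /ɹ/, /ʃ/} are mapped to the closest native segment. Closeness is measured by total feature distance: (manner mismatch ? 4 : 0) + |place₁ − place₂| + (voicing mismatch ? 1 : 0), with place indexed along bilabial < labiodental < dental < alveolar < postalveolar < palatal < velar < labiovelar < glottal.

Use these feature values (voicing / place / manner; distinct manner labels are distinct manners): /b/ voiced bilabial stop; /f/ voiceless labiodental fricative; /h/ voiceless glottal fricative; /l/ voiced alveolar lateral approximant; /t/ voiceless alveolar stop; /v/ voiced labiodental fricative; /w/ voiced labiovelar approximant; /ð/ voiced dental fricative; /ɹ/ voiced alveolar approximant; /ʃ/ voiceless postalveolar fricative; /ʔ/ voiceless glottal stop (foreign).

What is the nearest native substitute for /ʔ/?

h

/h/ is closest: manner differs (stop→fricative, +4), place distance 0 (glottal→glottal), same voicing; total 4. Next closest is /t/ at distance 5.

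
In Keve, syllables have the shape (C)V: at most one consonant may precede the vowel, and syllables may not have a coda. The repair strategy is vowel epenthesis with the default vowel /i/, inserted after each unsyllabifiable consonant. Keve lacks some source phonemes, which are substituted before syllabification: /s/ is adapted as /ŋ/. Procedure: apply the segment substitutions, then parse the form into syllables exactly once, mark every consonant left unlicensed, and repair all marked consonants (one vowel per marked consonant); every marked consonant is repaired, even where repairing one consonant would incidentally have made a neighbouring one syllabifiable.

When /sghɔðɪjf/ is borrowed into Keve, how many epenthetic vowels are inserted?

4

After substitution the input is /ŋghɔðɪjf/.
The unsyllabifiable consonants are /ŋ/, /g/, /j/, /f/; each receives one epenthetic vowel.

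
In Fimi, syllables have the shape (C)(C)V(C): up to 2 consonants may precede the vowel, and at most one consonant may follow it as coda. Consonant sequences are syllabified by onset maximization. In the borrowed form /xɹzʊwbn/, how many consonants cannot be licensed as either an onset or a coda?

Under (C)(C)V(C), the unsyllabifiable consonants are /x/, /b/, /n/ (at most one coda consonant is licensed; onsets may contain at most 2 consonants).

3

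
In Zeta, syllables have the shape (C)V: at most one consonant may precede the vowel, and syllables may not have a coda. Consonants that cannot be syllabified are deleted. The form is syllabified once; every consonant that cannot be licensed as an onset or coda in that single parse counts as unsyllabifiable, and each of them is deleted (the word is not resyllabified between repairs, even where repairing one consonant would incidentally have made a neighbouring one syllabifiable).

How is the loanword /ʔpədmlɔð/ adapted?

Under (C)V, the unsyllabifiable consonants are /ʔ/, /d/, /m/, /ð/ (no codas are permitted; onsets are limited to one consonant).
Deletion applies to /ʔ/, /d/, /m/, /ð/.

pəlɔ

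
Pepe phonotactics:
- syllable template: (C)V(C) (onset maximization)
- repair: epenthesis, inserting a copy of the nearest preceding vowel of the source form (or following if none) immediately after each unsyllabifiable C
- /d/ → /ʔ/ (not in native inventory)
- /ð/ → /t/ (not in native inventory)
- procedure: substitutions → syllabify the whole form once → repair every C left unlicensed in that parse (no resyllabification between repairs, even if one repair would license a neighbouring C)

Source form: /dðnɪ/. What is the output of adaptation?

Substitution: /d/ → /ʔ/, /ð/ → /t/, giving /ʔtnɪ/.
Syllabifying with onset maximization leaves /ʔ/, /t/ stranded (at most one coda consonant is licensed; onsets are limited to one consonant).
Inserting the epenthetic vowel yields /ʔ/ → /ʔɪ/, /t/ → /tɪ/.

ʔɪtɪnɪ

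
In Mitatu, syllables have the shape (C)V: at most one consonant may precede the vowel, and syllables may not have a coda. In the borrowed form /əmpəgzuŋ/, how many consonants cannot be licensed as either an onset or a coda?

3

Syllabifying with onset maximization leaves /m/, /g/, /ŋ/ stranded (no codas are permitted; onsets are limited to one consonant).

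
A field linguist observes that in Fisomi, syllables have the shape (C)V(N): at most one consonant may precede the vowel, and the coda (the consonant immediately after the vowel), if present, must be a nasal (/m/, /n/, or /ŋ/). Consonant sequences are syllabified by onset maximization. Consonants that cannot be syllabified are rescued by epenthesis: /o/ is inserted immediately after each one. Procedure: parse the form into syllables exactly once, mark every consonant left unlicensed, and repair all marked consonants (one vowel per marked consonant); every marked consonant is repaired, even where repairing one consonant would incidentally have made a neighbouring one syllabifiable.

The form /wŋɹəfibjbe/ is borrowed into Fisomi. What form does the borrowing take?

Under (C)V(N), the unsyllabifiable consonants are /w/, /ŋ/, /b/, /j/ (only a nasal (/m/, /n/, or /ŋ/) is licensed in coda position; onsets are limited to one consonant).
Each unlicensed consonant becomes the onset of a new syllable: /w/ → /wo/, /ŋ/ → /ŋo/, /b/ → /bo/, /j/ → /jo/.

woŋoɹəfibojobe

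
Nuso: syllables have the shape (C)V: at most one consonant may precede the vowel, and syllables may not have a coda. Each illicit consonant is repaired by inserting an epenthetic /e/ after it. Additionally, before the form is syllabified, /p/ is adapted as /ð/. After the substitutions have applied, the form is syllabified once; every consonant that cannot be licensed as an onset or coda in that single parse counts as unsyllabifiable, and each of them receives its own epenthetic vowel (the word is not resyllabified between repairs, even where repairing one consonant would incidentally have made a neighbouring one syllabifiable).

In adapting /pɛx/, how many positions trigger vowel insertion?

After substitution the input is /ðɛx/.
The unsyllabifiable consonants are /x/; each receives one epenthetic vowel.

1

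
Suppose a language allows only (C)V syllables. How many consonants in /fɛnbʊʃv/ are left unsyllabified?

3

The consonants /n/, /ʃ/, /v/ cannot be parsed into a legal (C)V syllable (no codas are permitted; onsets are limited to one consonant).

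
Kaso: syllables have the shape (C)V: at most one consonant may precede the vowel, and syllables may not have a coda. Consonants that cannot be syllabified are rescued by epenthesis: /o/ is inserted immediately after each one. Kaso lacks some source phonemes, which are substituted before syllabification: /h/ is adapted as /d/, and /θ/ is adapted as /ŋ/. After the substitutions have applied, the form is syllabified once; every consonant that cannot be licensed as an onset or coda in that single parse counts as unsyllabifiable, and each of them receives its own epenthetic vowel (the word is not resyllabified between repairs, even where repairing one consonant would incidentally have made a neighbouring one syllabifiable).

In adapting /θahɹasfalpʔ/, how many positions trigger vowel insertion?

After substitution the input is /ŋadɹasfalpʔ/.
The unsyllabifiable consonants are /d/, /s/, /l/, /p/, /ʔ/; each receives one epenthetic vowel.

5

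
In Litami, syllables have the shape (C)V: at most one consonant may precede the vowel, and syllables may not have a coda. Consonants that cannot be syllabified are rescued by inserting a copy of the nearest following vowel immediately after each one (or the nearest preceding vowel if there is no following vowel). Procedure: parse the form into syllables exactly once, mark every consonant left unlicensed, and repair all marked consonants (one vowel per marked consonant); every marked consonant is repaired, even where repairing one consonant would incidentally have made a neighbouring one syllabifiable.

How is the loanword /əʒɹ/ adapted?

əʒəɹə

Syllabifying with onset maximization leaves /ʒ/, /ɹ/ stranded (no codas are permitted; onsets are limited to one consonant).
Each unlicensed consonant becomes the onset of a new syllable: /ʒ/ → /ʒə/, /ɹ/ → /ɹə/.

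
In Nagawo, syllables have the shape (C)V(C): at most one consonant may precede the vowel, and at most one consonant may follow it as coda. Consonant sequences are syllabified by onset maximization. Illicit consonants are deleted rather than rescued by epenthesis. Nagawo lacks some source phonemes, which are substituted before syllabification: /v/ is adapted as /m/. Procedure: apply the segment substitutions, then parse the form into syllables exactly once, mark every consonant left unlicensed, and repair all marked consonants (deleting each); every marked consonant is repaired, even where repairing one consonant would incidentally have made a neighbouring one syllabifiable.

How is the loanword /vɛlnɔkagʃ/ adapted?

mɛlnɔkag

Substitution: /v/ → /m/, giving /mɛlnɔkagʃ/.
Syllabifying with onset maximization leaves /ʃ/ stranded (at most one coda consonant is licensed; onsets are limited to one consonant).
Deleting the stranded consonants removes /ʃ/.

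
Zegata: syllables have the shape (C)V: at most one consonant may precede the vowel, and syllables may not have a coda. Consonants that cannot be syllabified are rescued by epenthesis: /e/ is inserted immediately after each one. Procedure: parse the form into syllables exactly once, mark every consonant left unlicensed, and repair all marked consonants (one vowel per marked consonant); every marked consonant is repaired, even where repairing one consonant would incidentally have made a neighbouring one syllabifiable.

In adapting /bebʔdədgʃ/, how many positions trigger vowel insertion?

The unsyllabifiable consonants are /b/, /ʔ/, /d/, /g/, /ʃ/; each receives one epenthetic vowel.

5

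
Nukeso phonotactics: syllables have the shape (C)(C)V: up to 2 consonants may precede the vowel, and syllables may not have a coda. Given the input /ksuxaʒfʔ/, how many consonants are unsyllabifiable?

3

The consonants /ʒ/, /f/, /ʔ/ cannot be parsed into a legal (C)(C)V syllable (no codas are permitted; onsets may contain at most 2 consonants).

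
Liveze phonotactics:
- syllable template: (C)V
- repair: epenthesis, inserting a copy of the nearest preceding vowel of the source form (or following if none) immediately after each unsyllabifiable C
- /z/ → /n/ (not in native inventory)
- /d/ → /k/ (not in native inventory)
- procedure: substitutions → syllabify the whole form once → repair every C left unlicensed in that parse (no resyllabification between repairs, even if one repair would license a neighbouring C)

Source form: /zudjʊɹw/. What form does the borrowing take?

nukujʊɹʊwʊ

Substitution: /z/ → /n/, /d/ → /k/, giving /nukjʊɹw/.
The consonants /k/, /ɹ/, /w/ cannot be parsed into a legal (C)V syllable (no codas are permitted; onsets are limited to one consonant).
Inserting the epenthetic vowel yields /k/ → /ku/, /ɹ/ → /ɹʊ/, /w/ → /wʊ/.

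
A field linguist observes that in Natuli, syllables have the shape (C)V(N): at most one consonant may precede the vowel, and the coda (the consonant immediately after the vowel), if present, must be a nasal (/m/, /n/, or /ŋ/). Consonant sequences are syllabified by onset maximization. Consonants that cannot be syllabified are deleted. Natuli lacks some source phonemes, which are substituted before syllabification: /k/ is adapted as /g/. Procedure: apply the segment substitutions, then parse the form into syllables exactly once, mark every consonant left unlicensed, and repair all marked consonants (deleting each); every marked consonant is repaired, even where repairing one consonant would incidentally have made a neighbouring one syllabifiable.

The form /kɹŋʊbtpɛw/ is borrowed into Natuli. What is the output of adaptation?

ŋʊpɛ

Substitution: /k/ → /g/, giving /gɹŋʊbtpɛw/.
Syllabifying with onset maximization leaves /g/, /ɹ/, /b/, /t/, /w/ stranded (only a nasal (/m/, /n/, or /ŋ/) is licensed in coda position; onsets are limited to one consonant).
Deletion applies to /g/, /ɹ/, /b/, /t/, /w/.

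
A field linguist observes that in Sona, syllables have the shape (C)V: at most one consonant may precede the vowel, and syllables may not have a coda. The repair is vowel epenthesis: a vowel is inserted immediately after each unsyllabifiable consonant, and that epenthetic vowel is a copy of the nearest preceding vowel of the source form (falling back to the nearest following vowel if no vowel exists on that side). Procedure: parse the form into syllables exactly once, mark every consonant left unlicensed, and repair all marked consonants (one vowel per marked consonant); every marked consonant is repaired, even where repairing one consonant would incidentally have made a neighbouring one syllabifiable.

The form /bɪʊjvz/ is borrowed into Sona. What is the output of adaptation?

bɪʊjʊvʊzʊ

The consonants /j/, /v/, /z/ cannot be parsed into a legal (C)V syllable (no codas are permitted; onsets are limited to one consonant).
Each unlicensed consonant becomes the onset of a new syllable: /j/ → /jʊ/, /v/ → /vʊ/, /z/ → /zʊ/.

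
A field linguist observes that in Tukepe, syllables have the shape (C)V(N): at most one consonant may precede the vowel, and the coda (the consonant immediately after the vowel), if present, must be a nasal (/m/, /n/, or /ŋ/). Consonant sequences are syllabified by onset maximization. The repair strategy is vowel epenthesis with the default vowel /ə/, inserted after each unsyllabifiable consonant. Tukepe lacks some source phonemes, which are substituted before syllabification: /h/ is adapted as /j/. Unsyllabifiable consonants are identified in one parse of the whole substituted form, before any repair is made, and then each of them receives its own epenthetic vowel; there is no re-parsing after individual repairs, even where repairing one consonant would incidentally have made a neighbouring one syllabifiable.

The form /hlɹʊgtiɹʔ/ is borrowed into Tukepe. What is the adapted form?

jələɹʊgətiɹəʔə

Substitution: /h/ → /j/, giving /jlɹʊgtiɹʔ/.
Syllabifying with onset maximization leaves /j/, /l/, /g/, /ɹ/, /ʔ/ stranded (only a nasal (/m/, /n/, or /ŋ/) is licensed in coda position; onsets are limited to one consonant).
Inserting the epenthetic vowel yields /j/ → /jə/, /l/ → /lə/, /g/ → /gə/, /ɹ/ → /ɹə/, /ʔ/ → /ʔə/.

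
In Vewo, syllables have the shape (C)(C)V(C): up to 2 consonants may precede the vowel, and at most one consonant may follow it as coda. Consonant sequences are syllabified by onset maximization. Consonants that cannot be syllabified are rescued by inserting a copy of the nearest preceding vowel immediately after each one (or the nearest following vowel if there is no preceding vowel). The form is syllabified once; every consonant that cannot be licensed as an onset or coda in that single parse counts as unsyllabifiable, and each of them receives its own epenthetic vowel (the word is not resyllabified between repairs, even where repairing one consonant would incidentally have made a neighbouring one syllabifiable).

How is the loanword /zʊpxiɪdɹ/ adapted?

Syllabifying with onset maximization leaves /ɹ/ stranded (at most one coda consonant is licensed; onsets may contain at most 2 consonants).
Inserting the epenthetic vowel yields /ɹ/ → /ɹɪ/.

zʊpxiɪdɹɪ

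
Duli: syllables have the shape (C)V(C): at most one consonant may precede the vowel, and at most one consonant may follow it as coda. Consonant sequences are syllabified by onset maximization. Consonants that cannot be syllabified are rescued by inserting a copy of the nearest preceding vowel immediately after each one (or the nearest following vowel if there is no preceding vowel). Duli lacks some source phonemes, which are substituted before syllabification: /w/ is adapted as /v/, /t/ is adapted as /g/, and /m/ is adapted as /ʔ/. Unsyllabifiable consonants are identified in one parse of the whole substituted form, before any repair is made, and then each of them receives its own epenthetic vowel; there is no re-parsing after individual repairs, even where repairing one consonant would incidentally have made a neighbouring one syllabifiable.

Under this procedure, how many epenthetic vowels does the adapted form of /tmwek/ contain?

2

After substitution the input is /gʔvek/.
The unsyllabifiable consonants are /g/, /ʔ/; each receives one epenthetic vowel.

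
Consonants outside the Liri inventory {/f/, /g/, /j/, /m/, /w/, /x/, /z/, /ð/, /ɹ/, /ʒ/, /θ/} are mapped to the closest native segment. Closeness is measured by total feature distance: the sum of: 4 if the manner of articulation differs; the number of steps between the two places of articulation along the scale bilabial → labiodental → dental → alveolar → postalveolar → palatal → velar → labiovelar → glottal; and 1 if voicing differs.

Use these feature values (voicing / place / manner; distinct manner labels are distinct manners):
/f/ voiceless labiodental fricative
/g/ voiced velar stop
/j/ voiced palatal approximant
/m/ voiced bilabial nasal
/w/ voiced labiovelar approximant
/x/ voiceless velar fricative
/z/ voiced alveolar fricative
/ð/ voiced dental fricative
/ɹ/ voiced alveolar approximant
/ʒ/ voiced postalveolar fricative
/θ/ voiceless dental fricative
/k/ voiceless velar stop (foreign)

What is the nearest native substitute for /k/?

g

/g/ is closest: same manner (stop), place distance 0 (velar→velar), voicing differs (+1); total 1. Next closest is /x/ at distance 4.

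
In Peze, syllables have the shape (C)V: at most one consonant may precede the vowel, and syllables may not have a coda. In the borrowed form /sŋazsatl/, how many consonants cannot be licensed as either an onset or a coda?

Syllabifying with onset maximization leaves /s/, /z/, /t/, /l/ stranded (no codas are permitted; onsets are limited to one consonant).

4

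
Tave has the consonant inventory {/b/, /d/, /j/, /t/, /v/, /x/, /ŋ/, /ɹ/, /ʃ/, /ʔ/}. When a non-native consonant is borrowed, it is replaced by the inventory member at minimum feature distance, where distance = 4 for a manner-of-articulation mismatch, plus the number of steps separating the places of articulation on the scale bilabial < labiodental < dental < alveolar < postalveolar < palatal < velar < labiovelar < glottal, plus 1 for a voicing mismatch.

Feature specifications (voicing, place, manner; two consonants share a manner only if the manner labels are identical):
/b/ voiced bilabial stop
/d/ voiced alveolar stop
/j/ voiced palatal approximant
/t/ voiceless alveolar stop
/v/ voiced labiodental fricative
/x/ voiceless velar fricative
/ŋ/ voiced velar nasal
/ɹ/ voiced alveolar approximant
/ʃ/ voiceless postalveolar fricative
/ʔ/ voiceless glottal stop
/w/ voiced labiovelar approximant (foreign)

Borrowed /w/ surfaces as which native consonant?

/j/ is closest: same manner (approximant), place distance 2 (labiovelar→palatal), same voicing; total 2. Next closest is /ɹ/ at distance 4.

j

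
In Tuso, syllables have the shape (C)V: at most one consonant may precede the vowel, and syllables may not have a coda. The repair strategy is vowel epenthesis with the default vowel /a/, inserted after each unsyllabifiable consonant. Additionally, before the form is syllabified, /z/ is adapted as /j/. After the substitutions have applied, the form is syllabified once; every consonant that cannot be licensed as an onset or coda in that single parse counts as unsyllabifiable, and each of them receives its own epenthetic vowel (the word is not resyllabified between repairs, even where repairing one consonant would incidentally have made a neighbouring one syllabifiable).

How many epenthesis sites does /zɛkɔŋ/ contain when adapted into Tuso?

1

After substitution the input is /jɛkɔŋ/.
The unsyllabifiable consonants are /ŋ/; each receives one epenthetic vowel.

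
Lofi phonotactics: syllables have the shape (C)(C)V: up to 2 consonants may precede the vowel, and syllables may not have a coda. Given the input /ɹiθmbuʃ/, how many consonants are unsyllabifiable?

The consonants /θ/, /ʃ/ cannot be parsed into a legal (C)(C)V syllable (no codas are permitted; onsets may contain at most 2 consonants).

2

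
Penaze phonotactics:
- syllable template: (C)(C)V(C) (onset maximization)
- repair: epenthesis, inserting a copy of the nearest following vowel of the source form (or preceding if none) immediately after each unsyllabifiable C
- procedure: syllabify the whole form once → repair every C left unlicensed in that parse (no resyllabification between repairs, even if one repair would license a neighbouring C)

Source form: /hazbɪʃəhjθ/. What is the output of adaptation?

Under (C)(C)V(C), the unsyllabifiable consonants are /j/, /θ/ (at most one coda consonant is licensed; onsets may contain at most 2 consonants).
Epenthesis after each stranded consonant: /j/ → /jə/, /θ/ → /θə/.

hazbɪʃəhjəθə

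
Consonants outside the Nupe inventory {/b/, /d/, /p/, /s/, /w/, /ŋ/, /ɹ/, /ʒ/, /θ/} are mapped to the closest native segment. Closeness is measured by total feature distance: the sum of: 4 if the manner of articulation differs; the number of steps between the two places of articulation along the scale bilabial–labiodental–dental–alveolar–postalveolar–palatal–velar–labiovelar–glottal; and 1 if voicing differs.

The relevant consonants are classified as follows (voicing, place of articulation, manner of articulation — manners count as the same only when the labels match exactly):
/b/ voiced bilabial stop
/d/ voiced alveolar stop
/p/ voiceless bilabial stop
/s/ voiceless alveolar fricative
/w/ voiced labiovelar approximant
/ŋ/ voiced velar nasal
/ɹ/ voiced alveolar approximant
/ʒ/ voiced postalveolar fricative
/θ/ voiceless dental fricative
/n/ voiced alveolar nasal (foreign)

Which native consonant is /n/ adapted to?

/ŋ/ is closest: same manner (nasal), place distance 3 (alveolar→velar), same voicing; total 3. Next closest is /d/ at distance 4.

ŋ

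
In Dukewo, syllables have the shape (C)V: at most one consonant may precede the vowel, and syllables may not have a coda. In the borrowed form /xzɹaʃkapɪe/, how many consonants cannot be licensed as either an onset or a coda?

Syllabifying with onset maximization leaves /x/, /z/, /ʃ/ stranded (no codas are permitted; onsets are limited to one consonant).

3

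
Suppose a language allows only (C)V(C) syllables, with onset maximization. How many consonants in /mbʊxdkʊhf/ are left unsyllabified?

Under (C)V(C), the unsyllabifiable consonants are /m/, /d/, /f/ (at most one coda consonant is licensed; onsets are limited to one consonant).

3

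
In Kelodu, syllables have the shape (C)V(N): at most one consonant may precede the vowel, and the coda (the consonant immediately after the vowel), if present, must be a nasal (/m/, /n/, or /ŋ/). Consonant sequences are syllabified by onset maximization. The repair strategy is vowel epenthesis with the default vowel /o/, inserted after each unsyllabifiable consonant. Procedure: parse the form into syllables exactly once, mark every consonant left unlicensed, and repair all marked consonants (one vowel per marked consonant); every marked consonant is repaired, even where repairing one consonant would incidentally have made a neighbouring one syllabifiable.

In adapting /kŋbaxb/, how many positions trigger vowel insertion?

The unsyllabifiable consonants are /k/, /ŋ/, /x/, /b/; each receives one epenthetic vowel.

4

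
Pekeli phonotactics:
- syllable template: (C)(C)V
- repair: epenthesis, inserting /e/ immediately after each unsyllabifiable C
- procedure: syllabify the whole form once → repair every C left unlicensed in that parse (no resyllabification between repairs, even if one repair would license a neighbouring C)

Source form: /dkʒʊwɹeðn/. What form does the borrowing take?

dekʒʊwɹeðene

Under (C)(C)V, the unsyllabifiable consonants are /d/, /ð/, /n/ (no codas are permitted; onsets may contain at most 2 consonants).
Inserting the epenthetic vowel yields /d/ → /de/, /ð/ → /ðe/, /n/ → /ne/.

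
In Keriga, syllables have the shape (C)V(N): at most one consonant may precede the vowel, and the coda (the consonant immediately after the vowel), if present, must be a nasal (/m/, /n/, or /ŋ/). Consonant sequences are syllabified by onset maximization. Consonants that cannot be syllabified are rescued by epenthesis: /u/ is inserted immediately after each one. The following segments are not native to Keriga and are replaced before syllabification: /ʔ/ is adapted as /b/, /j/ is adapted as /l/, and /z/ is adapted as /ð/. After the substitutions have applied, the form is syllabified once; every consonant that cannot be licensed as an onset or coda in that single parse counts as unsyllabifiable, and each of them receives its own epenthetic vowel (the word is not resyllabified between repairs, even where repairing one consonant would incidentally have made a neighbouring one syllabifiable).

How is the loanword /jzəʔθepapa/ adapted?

luðəbuθepapa

Substitution: /j/ → /l/, /z/ → /ð/, /ʔ/ → /b/, giving /lðəbθepapa/.
Syllabifying with onset maximization leaves /l/, /b/ stranded (only a nasal (/m/, /n/, or /ŋ/) is licensed in coda position; onsets are limited to one consonant).
Epenthesis after each stranded consonant: /l/ → /lu/, /b/ → /bu/.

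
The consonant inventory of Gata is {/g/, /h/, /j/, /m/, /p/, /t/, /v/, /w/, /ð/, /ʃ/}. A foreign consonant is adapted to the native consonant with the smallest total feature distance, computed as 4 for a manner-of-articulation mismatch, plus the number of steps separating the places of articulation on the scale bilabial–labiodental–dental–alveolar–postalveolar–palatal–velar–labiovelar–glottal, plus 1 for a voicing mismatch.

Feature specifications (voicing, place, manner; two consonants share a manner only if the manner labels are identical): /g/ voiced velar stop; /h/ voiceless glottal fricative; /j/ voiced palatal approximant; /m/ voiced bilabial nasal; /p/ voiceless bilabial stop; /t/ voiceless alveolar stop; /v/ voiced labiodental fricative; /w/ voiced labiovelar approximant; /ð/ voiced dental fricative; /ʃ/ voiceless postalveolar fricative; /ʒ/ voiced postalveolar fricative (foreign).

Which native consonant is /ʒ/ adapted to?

/ʃ/ is closest: same manner (fricative), place distance 0 (postalveolar→postalveolar), voicing differs (+1); total 1. Next closest is /ð/ at distance 2.

ʃ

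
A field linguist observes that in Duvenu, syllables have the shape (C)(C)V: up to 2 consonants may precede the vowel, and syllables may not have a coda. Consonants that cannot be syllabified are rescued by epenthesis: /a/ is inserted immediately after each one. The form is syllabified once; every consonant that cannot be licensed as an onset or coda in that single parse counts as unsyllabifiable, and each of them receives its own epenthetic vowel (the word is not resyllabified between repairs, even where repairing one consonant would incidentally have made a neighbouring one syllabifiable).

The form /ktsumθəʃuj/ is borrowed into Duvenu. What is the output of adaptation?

katsumθəʃuja

The consonants /k/, /j/ cannot be parsed into a legal (C)(C)V syllable (no codas are permitted; onsets may contain at most 2 consonants).
Inserting the epenthetic vowel yields /k/ → /ka/, /j/ → /ja/.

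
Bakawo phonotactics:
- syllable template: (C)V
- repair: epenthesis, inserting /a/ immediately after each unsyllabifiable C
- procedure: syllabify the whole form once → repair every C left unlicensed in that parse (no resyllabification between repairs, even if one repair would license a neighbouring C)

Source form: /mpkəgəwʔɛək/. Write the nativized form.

mapakəgəwaʔɛəka

Syllabifying with onset maximization leaves /m/, /p/, /w/, /k/ stranded (no codas are permitted; onsets are limited to one consonant).
Epenthesis after each stranded consonant: /m/ → /ma/, /p/ → /pa/, /w/ → /wa/, /k/ → /ka/.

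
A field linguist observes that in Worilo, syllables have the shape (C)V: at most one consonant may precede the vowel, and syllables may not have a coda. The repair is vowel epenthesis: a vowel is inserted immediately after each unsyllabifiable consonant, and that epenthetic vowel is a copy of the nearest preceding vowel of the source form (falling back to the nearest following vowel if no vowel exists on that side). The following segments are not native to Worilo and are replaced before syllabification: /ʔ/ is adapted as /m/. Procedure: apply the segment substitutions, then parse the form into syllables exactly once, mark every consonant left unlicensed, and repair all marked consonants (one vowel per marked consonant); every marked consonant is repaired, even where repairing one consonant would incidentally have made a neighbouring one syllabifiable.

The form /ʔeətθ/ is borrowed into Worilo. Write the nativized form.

Substitution: /ʔ/ → /m/, giving /meətθ/.
The consonants /t/, /θ/ cannot be parsed into a legal (C)V syllable (no codas are permitted; onsets are limited to one consonant).
Each unlicensed consonant becomes the onset of a new syllable: /t/ → /tə/, /θ/ → /θə/.

meətəθə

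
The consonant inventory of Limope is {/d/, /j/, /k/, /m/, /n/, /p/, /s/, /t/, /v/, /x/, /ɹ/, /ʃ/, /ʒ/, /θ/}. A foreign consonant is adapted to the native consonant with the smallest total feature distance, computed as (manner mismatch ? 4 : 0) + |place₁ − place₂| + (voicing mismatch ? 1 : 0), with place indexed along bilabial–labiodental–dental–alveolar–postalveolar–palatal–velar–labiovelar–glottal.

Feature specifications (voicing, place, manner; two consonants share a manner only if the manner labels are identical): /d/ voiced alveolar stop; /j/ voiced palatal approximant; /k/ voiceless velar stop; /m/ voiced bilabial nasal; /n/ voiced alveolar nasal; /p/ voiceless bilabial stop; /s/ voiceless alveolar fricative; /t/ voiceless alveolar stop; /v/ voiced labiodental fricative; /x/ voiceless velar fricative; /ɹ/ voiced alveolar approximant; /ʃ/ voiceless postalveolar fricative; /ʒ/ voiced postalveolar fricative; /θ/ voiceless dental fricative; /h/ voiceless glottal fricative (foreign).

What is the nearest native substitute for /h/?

/x/ is closest: same manner (fricative), place distance 2 (glottal→velar), same voicing; total 2. Next closest is /ʃ/ at distance 4.

x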